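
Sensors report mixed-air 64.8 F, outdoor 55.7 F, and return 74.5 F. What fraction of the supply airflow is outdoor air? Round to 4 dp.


frac = (64.8 - 74.5) / (55.7 - 74.5) = 0.5160

0.5160


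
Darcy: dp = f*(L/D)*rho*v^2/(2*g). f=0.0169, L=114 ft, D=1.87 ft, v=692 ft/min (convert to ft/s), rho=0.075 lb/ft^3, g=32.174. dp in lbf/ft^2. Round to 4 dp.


v_fps = 692/60 = 11.5333 ft/s
dp = 0.0169*(114/1.87)*0.075*11.5333^2/(2*32.174) = 0.1597 lbf/ft^2

0.1597 lbf/ft^2


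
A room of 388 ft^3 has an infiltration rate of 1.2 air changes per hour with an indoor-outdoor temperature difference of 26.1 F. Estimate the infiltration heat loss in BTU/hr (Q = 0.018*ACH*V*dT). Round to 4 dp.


Q = 0.018 * 1.2 * 388 * 26.1 = 218.7389 BTU/hr

218.7389 BTU/hr


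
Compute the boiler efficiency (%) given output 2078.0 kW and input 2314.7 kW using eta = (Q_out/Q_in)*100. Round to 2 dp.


eta = (2078.0/2314.7)*100 = 89.77 %

89.77 %


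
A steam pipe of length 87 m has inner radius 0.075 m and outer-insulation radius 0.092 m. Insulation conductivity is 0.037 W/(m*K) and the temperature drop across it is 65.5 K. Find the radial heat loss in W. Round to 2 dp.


Q = 2*pi*0.037*87*65.5/ln(0.092/0.075) = 6484.44 W

6484.44 W


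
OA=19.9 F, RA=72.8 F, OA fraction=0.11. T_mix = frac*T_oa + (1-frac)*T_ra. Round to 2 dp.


T_mix = 0.11*19.9 + 0.89*72.8 = 66.98 F

66.98 F


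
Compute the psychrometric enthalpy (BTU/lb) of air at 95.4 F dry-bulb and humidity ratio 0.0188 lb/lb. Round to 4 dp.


h = 0.24*95.4 + 0.0188*(1061+0.444*95.4) = 43.6391 BTU/lb

43.6391 BTU/lb


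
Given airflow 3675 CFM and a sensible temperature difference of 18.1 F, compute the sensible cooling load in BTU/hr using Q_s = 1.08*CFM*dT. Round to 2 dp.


Q = 1.08 * 3675 * 18.1 = 71838.90 BTU/hr

71838.90 BTU/hr


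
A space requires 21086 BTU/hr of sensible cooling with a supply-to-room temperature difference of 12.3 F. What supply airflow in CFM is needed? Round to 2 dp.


CFM = 21086 / (1.08 * 12.3) = 1587.32

1587.32 CFM


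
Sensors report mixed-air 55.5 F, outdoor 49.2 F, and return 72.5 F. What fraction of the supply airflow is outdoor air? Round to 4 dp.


frac = (55.5 - 72.5) / (49.2 - 72.5) = 0.7296

0.7296


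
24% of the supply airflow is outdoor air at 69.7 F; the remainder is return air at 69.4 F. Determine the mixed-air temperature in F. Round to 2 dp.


T_mix = 0.24*69.7 + 0.76*69.4 = 69.47 F

69.47 F


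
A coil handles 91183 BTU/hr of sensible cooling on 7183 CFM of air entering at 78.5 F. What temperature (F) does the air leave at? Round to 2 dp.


dT = 91183/(1.08*7183) = 11.7540
T_leave = 78.5 - 11.7540 = 66.75 F

66.75 F


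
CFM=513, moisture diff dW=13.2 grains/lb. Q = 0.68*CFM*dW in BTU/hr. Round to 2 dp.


Q = 0.68 * 513 * 13.2 = 4604.69 BTU/hr

4604.69 BTU/hr


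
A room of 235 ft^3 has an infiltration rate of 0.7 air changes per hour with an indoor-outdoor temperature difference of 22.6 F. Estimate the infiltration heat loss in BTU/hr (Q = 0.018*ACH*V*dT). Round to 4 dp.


Q = 0.018 * 0.7 * 235 * 22.6 = 66.9186 BTU/hr

66.9186 BTU/hr


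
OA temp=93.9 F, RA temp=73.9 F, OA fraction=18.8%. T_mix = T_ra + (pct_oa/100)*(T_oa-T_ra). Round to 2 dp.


T_mix = 73.9 + (18.8/100)*(93.9-73.9) = 77.66 F

77.66 F


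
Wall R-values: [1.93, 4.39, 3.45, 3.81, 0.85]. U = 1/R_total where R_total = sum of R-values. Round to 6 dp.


R_total = 1.93 + 4.39 + 3.45 + 3.81 + 0.85 = 14.43
U = 1/14.43 = 0.069300

0.069300


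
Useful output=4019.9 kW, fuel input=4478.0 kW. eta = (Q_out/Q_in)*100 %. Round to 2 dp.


eta = (4019.9/4478.0)*100 = 89.77 %

89.77 %


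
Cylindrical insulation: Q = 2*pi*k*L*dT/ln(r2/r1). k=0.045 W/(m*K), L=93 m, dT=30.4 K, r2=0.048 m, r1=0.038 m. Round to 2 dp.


Q = 2*pi*0.045*93*30.4/ln(0.048/0.038) = 3421.75 W

3421.75 W


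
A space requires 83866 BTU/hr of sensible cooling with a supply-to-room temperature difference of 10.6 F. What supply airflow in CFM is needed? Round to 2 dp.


CFM = 83866 / (1.08 * 10.6) = 7325.82

7325.82 CFM


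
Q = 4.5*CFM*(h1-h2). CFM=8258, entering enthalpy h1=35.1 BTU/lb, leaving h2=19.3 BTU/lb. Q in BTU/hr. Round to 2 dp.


Q = 4.5 * 8258 * (35.1 - 19.3) = 587143.80 BTU/hr

587143.80 BTU/hr


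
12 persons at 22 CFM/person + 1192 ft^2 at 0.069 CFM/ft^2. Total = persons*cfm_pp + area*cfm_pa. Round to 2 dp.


Total = 12*22 + 1192*0.069 = 346.25 CFM

346.25 CFM


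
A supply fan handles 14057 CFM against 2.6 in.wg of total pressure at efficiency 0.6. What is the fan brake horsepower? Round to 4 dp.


BHP = 14057 * 2.6 / (6356 * 0.6) = 9.5836 hp

9.5836 hp


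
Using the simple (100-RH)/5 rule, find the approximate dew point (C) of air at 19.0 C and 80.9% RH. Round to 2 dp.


Td = 19.0 - (100-80.9)/5 = 15.18 C

15.18 C


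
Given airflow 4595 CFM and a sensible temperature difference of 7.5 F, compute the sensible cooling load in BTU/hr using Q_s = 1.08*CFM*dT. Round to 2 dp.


Q = 1.08 * 4595 * 7.5 = 37219.50 BTU/hr

37219.50 BTU/hr


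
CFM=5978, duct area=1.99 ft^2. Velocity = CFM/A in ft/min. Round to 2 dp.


V = 5978 / 1.99 = 3004.02 ft/min

3004.02 ft/min


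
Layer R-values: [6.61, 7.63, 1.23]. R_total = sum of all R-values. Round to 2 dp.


R_total = 6.61 + 7.63 + 1.23 = 15.47

15.47


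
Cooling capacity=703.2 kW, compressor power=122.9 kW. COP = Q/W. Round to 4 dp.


COP = 703.2 / 122.9 = 5.7217

5.7217


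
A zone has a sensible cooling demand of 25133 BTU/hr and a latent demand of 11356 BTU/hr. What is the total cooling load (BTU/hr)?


Qt = 25133 + 11356 = 36489 BTU/hr

36489 BTU/hr


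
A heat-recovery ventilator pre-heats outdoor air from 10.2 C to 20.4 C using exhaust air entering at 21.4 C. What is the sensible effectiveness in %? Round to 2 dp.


eff = (20.4-10.2)/(21.4-10.2)*100 = 91.07 %

91.07 %


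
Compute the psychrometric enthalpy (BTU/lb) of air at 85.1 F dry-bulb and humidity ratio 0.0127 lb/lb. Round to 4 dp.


h = 0.24*85.1 + 0.0127*(1061+0.444*85.1) = 34.3786 BTU/lb

34.3786 BTU/lb


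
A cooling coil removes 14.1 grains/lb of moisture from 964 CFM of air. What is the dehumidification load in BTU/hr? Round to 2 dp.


Q = 0.68 * 964 * 14.1 = 9242.83 BTU/hr

9242.83 BTU/hr


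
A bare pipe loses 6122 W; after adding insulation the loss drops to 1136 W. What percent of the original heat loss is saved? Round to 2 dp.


Savings = ((6122-1136)/6122)*100 = 81.44 %

81.44 %


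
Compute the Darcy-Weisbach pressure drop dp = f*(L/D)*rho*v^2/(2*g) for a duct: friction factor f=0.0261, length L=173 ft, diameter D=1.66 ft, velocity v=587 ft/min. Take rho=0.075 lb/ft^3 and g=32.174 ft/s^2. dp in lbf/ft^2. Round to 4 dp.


v_fps = 587/60 = 9.7833 ft/s
dp = 0.0261*(173/1.66)*0.075*9.7833^2/(2*32.174) = 0.3034 lbf/ft^2

0.3034 lbf/ft^2


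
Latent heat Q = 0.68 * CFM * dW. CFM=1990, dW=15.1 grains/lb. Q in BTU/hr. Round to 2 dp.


Q = 0.68 * 1990 * 15.1 = 20433.32 BTU/hr

20433.32 BTU/hr


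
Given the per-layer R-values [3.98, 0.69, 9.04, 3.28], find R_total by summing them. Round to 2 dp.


R_total = 3.98 + 0.69 + 9.04 + 3.28 = 16.99

16.99


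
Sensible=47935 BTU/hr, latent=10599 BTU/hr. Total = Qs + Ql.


Qt = 47935 + 10599 = 58534 BTU/hr

58534 BTU/hr


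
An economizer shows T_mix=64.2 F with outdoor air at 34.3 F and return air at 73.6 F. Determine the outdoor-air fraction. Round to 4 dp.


frac = (64.2 - 73.6) / (34.3 - 73.6) = 0.2392

0.2392


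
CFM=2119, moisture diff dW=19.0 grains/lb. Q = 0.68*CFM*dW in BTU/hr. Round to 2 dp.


Q = 0.68 * 2119 * 19.0 = 27377.48 BTU/hr

27377.48 BTU/hr


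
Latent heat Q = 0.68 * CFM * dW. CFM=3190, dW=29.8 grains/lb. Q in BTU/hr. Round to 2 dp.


Q = 0.68 * 3190 * 29.8 = 64642.16 BTU/hr

64642.16 BTU/hr


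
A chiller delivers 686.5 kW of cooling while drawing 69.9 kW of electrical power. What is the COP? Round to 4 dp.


COP = 686.5 / 69.9 = 9.8212

9.8212


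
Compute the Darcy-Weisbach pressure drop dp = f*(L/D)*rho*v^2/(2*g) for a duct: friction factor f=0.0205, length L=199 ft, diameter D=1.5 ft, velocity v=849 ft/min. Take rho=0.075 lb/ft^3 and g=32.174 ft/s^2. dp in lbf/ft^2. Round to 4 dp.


v_fps = 849/60 = 14.15 ft/s
dp = 0.0205*(199/1.5)*0.075*14.15^2/(2*32.174) = 0.6347 lbf/ft^2

0.6347 lbf/ft^2


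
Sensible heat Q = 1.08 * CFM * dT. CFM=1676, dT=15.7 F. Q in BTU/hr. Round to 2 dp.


Q = 1.08 * 1676 * 15.7 = 28418.26 BTU/hr

28418.26 BTU/hr


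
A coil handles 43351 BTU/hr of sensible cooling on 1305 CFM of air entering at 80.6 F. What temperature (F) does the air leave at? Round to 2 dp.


dT = 43351/(1.08*1305) = 30.7585
T_leave = 80.6 - 30.7585 = 49.84 F

49.84 F


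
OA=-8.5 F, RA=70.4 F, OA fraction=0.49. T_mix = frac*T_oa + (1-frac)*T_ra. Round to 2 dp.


T_mix = 0.49*(-8.5) + 0.51*70.4 = 31.74 F

31.74 F


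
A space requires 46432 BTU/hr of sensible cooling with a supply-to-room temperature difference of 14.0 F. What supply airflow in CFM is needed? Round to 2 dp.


CFM = 46432 / (1.08 * 14.0) = 3070.90

3070.90 CFM


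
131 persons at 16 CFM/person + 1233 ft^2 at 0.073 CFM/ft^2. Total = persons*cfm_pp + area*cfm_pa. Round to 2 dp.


Total = 131*16 + 1233*0.073 = 2186.01 CFM

2186.01 CFM


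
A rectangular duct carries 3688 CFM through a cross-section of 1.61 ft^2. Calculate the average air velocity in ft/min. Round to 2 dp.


V = 3688 / 1.61 = 2290.68 ft/min

2290.68 ft/min


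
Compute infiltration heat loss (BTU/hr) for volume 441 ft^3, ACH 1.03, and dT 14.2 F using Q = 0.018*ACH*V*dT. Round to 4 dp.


Q = 0.018 * 1.03 * 441 * 14.2 = 116.1012 BTU/hr

116.1012 BTU/hr


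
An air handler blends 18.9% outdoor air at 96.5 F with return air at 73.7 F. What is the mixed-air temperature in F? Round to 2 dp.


T_mix = 73.7 + (18.9/100)*(96.5-73.7) = 78.01 F

78.01 F


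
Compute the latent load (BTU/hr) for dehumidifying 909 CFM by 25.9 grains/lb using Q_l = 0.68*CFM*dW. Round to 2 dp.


Q = 0.68 * 909 * 25.9 = 16009.31 BTU/hr

16009.31 BTU/hr


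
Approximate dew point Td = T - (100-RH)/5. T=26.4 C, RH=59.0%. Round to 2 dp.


Td = 26.4 - (100-59.0)/5 = 18.20 C

18.20 C


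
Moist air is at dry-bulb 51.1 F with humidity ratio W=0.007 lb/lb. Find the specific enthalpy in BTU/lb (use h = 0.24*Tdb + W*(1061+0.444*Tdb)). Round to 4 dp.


h = 0.24*51.1 + 0.007*(1061+0.444*51.1) = 19.8498 BTU/lb

19.8498 BTU/lb


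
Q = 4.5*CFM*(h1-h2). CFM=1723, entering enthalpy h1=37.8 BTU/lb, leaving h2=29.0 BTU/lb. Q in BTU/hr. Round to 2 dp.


Q = 4.5 * 1723 * (37.8 - 29.0) = 68230.80 BTU/hr

68230.80 BTU/hr


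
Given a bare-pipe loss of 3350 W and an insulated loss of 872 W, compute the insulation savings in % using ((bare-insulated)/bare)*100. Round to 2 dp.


Savings = ((3350-872)/3350)*100 = 73.97 %

73.97 %


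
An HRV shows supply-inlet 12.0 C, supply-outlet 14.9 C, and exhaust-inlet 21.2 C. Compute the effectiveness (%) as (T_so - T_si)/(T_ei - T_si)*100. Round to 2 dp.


eff = (14.9-12.0)/(21.2-12.0)*100 = 31.52 %

31.52 %


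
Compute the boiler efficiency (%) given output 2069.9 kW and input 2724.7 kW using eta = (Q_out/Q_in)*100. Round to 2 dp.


eta = (2069.9/2724.7)*100 = 75.97 %

75.97 %


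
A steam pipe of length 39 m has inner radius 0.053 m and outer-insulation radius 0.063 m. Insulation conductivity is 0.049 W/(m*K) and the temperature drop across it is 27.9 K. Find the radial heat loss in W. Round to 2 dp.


Q = 2*pi*0.049*39*27.9/ln(0.063/0.053) = 1938.18 W

1938.18 W


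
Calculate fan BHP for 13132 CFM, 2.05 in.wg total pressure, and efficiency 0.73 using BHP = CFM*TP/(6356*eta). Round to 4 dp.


BHP = 13132 * 2.05 / (6356 * 0.73) = 5.8020 hp

5.8020 hp


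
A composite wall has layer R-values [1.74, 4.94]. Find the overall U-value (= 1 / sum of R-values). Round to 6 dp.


R_total = 1.74 + 4.94 = 6.68
U = 1/6.68 = 0.149701

0.149701


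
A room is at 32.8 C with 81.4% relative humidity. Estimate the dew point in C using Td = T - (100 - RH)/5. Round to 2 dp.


Td = 32.8 - (100-81.4)/5 = 29.08 C

29.08 C


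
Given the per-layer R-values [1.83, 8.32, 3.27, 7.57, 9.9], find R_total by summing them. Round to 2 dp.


R_total = 1.83 + 8.32 + 3.27 + 7.57 + 9.9 = 30.89

30.89


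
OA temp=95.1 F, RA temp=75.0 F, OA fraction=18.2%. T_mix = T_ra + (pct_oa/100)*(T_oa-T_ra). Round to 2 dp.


T_mix = 75.0 + (18.2/100)*(95.1-75.0) = 78.66 F

78.66 F


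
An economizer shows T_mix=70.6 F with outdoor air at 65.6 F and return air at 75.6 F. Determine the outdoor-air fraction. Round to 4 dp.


frac = (70.6 - 75.6) / (65.6 - 75.6) = 0.5000

0.5000


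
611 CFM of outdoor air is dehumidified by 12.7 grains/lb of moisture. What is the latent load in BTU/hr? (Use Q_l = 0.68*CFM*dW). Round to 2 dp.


Q = 0.68 * 611 * 12.7 = 5276.60 BTU/hr

5276.60 BTU/hr


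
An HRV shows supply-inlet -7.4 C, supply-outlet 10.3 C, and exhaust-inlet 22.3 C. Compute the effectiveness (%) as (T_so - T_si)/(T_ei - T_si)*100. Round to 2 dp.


eff = (10.3-(-7.4))/(22.3-(-7.4))*100 = 59.60 %

59.60 %


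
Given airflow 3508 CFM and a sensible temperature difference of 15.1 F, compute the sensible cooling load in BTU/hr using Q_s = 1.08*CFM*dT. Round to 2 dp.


Q = 1.08 * 3508 * 15.1 = 57208.46 BTU/hr

57208.46 BTU/hr


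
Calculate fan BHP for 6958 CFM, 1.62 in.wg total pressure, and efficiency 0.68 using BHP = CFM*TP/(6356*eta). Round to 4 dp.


BHP = 6958 * 1.62 / (6356 * 0.68) = 2.6080 hp

2.6080 hp


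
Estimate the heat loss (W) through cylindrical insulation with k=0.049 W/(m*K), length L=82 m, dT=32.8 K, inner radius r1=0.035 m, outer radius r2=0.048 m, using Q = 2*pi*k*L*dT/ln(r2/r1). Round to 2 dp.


Q = 2*pi*0.049*82*32.8/ln(0.048/0.035) = 2621.67 W

2621.67 W


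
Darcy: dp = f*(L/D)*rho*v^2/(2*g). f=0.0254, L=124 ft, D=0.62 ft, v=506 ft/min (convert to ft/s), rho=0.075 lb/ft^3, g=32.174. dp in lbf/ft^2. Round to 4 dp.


v_fps = 506/60 = 8.4333 ft/s
dp = 0.0254*(124/0.62)*0.075*8.4333^2/(2*32.174) = 0.4211 lbf/ft^2

0.4211 lbf/ft^2


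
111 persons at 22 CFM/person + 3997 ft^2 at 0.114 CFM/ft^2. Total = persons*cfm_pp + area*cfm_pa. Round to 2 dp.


Total = 111*22 + 3997*0.114 = 2897.66 CFM

2897.66 CFM


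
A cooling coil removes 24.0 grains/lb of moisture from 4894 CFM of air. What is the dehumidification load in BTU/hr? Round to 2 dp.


Q = 0.68 * 4894 * 24.0 = 79870.08 BTU/hr

79870.08 BTU/hr


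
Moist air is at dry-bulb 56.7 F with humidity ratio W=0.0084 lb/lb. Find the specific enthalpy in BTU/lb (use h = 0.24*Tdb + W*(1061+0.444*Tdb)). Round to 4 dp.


h = 0.24*56.7 + 0.0084*(1061+0.444*56.7) = 22.7319 BTU/lb

22.7319 BTU/lb


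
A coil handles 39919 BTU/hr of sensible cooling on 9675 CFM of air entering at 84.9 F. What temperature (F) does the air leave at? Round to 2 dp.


dT = 39919/(1.08*9675) = 3.8204
T_leave = 84.9 - 3.8204 = 81.08 F

81.08 F


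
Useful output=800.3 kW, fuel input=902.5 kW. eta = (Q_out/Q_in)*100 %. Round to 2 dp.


eta = (800.3/902.5)*100 = 88.68 %

88.68 %


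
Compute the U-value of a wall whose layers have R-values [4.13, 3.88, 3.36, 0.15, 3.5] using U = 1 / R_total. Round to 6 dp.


R_total = 4.13 + 3.88 + 3.36 + 0.15 + 3.5 = 15.02
U = 1/15.02 = 0.066578

0.066578


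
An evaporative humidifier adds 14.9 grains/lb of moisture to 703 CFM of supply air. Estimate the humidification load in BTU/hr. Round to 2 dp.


Q = 0.68 * 703 * 14.9 = 7122.80 BTU/hr

7122.80 BTU/hr


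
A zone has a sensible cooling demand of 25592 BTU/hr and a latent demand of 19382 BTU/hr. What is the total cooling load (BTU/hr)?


Qt = 25592 + 19382 = 44974 BTU/hr

44974 BTU/hr


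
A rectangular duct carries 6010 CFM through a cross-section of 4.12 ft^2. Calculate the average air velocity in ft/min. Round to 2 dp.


V = 6010 / 4.12 = 1458.74 ft/min

1458.74 ft/min


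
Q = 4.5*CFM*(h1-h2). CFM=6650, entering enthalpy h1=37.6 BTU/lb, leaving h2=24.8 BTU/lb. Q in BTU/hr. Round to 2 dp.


Q = 4.5 * 6650 * (37.6 - 24.8) = 383040.00 BTU/hr

383040.00 BTU/hr


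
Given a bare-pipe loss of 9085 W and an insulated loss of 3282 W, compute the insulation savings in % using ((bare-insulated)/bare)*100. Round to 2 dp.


Savings = ((9085-3282)/9085)*100 = 63.87 %

63.87 %


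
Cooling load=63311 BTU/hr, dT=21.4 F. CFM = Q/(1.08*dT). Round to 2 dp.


CFM = 63311 / (1.08 * 21.4) = 2739.31

2739.31 CFM


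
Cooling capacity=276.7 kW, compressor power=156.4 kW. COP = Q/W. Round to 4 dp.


COP = 276.7 / 156.4 = 1.7692

1.7692


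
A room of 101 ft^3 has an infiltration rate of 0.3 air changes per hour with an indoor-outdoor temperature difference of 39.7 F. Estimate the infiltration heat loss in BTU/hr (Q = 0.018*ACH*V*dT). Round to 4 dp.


Q = 0.018 * 0.3 * 101 * 39.7 = 21.6524 BTU/hr

21.6524 BTU/hr


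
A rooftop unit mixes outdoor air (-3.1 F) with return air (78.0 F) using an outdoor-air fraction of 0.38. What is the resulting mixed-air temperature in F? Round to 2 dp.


T_mix = 0.38*(-3.1) + 0.62*78.0 = 47.18 F

47.18 F


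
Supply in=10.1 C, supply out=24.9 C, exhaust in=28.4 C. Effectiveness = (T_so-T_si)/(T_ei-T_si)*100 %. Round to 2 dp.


eff = (24.9-10.1)/(28.4-10.1)*100 = 80.87 %

80.87 %


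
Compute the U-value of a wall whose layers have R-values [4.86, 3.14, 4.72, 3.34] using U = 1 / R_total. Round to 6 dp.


R_total = 4.86 + 3.14 + 4.72 + 3.34 = 16.06
U = 1/16.06 = 0.062267

0.062267


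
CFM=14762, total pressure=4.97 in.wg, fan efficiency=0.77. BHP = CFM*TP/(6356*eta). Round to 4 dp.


BHP = 14762 * 4.97 / (6356 * 0.77) = 14.9909 hp

14.9909 hp


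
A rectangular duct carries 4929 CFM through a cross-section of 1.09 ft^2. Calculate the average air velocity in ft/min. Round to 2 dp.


V = 4929 / 1.09 = 4522.02 ft/min

4522.02 ft/min


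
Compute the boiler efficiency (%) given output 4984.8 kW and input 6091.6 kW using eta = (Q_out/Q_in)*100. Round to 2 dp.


eta = (4984.8/6091.6)*100 = 81.83 %

81.83 %


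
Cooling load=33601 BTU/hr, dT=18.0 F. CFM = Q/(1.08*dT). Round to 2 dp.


CFM = 33601 / (1.08 * 18.0) = 1728.45

1728.45 CFM


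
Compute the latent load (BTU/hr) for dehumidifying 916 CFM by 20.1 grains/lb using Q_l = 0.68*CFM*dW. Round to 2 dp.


Q = 0.68 * 916 * 20.1 = 12519.89 BTU/hr

12519.89 BTU/hr


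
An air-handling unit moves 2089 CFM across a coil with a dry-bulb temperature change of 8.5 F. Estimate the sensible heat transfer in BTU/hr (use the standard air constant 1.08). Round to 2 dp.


Q = 1.08 * 2089 * 8.5 = 19177.02 BTU/hr

19177.02 BTU/hr


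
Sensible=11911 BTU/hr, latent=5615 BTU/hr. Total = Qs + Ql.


Qt = 11911 + 5615 = 17526 BTU/hr

17526 BTU/hr


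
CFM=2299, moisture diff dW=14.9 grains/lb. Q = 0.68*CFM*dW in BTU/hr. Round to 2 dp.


Q = 0.68 * 2299 * 14.9 = 23293.47 BTU/hr

23293.47 BTU/hr


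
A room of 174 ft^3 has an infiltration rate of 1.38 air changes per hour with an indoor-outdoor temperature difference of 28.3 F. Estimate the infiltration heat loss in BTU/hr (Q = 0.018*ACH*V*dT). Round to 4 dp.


Q = 0.018 * 1.38 * 174 * 28.3 = 122.3171 BTU/hr

122.3171 BTU/hr


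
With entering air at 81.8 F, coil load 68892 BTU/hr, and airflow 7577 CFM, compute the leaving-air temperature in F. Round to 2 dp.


dT = 68892/(1.08*7577) = 8.4188
T_leave = 81.8 - 8.4188 = 73.38 F

73.38 F


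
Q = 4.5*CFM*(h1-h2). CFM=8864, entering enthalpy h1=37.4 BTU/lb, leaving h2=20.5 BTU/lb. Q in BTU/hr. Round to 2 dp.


Q = 4.5 * 8864 * (37.4 - 20.5) = 674107.20 BTU/hr

674107.20 BTU/hr


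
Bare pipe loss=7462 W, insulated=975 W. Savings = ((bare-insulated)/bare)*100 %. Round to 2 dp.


Savings = ((7462-975)/7462)*100 = 86.93 %

86.93 %


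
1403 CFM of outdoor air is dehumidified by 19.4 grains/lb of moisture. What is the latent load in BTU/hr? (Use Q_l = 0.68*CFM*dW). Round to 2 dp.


Q = 0.68 * 1403 * 19.4 = 18508.38 BTU/hr

18508.38 BTU/hr


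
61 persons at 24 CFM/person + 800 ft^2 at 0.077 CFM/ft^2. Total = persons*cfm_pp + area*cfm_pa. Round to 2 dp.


Total = 61*24 + 800*0.077 = 1525.60 CFM

1525.60 CFM


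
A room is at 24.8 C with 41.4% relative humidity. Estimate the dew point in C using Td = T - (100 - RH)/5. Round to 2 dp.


Td = 24.8 - (100-41.4)/5 = 13.08 C

13.08 C


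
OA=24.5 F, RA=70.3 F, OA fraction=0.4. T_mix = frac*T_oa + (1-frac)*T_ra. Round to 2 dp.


T_mix = 0.4*24.5 + 0.6*70.3 = 51.98 F

51.98 F


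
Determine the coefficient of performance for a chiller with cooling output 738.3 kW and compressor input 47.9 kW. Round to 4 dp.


COP = 738.3 / 47.9 = 15.4134

15.4134


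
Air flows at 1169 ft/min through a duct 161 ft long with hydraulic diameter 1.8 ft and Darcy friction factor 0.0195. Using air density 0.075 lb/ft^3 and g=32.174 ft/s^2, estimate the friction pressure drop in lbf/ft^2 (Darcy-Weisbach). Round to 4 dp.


v_fps = 1169/60 = 19.4833 ft/s
dp = 0.0195*(161/1.8)*0.075*19.4833^2/(2*32.174) = 0.7717 lbf/ft^2

0.7717 lbf/ft^2


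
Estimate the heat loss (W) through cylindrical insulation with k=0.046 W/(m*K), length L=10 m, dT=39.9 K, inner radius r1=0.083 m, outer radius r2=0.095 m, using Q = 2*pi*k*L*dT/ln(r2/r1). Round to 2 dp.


Q = 2*pi*0.046*10*39.9/ln(0.095/0.083) = 854.00 W

854.00 W


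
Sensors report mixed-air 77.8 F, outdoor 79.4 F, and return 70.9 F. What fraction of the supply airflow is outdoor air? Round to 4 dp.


frac = (77.8 - 70.9) / (79.4 - 70.9) = 0.8118

0.8118


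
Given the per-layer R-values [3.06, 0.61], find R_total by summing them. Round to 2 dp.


R_total = 3.06 + 0.61 = 3.67

3.67


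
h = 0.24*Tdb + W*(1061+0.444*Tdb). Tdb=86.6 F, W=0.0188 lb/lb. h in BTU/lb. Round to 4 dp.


h = 0.24*86.6 + 0.0188*(1061+0.444*86.6) = 41.4537 BTU/lb

41.4537 BTU/lb


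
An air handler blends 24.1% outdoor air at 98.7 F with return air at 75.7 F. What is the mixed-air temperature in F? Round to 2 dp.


T_mix = 75.7 + (24.1/100)*(98.7-75.7) = 81.24 F

81.24 F


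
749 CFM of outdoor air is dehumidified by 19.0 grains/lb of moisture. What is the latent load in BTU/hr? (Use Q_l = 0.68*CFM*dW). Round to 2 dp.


Q = 0.68 * 749 * 19.0 = 9677.08 BTU/hr

9677.08 BTU/hr


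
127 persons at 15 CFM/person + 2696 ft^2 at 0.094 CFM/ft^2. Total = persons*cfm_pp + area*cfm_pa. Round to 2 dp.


Total = 127*15 + 2696*0.094 = 2158.42 CFM

2158.42 CFM


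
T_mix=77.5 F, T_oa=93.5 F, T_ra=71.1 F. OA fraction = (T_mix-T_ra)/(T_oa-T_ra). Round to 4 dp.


frac = (77.5 - 71.1) / (93.5 - 71.1) = 0.2857

0.2857


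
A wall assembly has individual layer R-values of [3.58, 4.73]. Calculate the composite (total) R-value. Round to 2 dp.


R_total = 3.58 + 4.73 = 8.31

8.31


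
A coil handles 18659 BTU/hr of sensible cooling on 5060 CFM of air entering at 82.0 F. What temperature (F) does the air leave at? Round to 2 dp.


dT = 18659/(1.08*5060) = 3.4144
T_leave = 82.0 - 3.4144 = 78.59 F

78.59 F


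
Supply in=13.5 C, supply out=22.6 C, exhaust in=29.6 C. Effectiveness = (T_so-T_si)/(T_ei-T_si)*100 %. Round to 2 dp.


eff = (22.6-13.5)/(29.6-13.5)*100 = 56.52 %

56.52 %


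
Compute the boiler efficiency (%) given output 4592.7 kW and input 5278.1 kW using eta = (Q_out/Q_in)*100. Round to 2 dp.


eta = (4592.7/5278.1)*100 = 87.01 %

87.01 %


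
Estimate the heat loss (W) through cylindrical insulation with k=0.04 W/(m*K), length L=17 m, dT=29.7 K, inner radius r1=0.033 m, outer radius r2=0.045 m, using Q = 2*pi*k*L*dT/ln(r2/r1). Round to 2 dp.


Q = 2*pi*0.04*17*29.7/ln(0.045/0.033) = 409.13 W

409.13 W


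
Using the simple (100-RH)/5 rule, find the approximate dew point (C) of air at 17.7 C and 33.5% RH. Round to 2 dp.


Td = 17.7 - (100-33.5)/5 = 4.40 C

4.40 C


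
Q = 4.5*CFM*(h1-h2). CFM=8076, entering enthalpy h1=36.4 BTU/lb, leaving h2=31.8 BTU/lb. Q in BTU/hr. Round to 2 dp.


Q = 4.5 * 8076 * (36.4 - 31.8) = 167173.20 BTU/hr

167173.20 BTU/hr


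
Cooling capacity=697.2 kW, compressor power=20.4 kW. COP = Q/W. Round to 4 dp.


COP = 697.2 / 20.4 = 34.1765

34.1765


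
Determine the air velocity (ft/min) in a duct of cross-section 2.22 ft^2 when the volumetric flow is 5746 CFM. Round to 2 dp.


V = 5746 / 2.22 = 2588.29 ft/min

2588.29 ft/min


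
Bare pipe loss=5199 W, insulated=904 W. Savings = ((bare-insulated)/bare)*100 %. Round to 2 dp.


Savings = ((5199-904)/5199)*100 = 82.61 %

82.61 %


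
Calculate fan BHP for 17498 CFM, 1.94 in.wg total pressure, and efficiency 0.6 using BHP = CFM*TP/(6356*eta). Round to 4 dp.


BHP = 17498 * 1.94 / (6356 * 0.6) = 8.9013 hp

8.9013 hp


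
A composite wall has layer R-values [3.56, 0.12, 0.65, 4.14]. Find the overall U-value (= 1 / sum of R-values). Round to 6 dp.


R_total = 3.56 + 0.12 + 0.65 + 4.14 = 8.47
U = 1/8.47 = 0.118064

0.118064


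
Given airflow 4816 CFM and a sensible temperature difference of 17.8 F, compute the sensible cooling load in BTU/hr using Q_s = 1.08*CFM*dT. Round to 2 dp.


Q = 1.08 * 4816 * 17.8 = 92582.78 BTU/hr

92582.78 BTU/hr


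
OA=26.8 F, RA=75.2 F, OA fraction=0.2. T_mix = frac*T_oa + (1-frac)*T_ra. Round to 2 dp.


T_mix = 0.2*26.8 + 0.8*75.2 = 65.52 F

65.52 F


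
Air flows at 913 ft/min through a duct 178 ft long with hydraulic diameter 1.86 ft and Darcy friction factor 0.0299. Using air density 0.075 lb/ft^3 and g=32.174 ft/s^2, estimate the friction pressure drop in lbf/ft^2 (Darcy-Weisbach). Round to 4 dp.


v_fps = 913/60 = 15.2167 ft/s
dp = 0.0299*(178/1.86)*0.075*15.2167^2/(2*32.174) = 0.7722 lbf/ft^2

0.7722 lbf/ft^2


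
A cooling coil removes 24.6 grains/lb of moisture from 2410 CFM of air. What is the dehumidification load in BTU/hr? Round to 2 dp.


Q = 0.68 * 2410 * 24.6 = 40314.48 BTU/hr

40314.48 BTU/hr


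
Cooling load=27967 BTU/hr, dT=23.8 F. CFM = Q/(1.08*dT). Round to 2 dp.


CFM = 27967 / (1.08 * 23.8) = 1088.04

1088.04 CFM


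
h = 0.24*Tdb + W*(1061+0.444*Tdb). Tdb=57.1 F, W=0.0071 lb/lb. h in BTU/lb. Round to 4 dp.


h = 0.24*57.1 + 0.0071*(1061+0.444*57.1) = 21.4171 BTU/lb

21.4171 BTU/lb


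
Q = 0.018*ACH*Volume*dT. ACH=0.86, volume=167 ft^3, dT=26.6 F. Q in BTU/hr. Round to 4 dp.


Q = 0.018 * 0.86 * 167 * 26.6 = 68.7653 BTU/hr

68.7653 BTU/hr


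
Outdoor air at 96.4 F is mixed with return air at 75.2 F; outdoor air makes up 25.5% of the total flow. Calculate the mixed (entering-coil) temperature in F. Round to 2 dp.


T_mix = 75.2 + (25.5/100)*(96.4-75.2) = 80.61 F

80.61 F


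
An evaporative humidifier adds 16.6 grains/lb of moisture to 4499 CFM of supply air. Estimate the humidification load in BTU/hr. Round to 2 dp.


Q = 0.68 * 4499 * 16.6 = 50784.71 BTU/hr

50784.71 BTU/hr


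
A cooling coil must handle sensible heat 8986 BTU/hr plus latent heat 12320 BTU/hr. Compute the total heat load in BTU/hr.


Qt = 8986 + 12320 = 21306 BTU/hr

21306 BTU/hr


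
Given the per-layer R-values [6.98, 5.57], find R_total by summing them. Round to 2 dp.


R_total = 6.98 + 5.57 = 12.55

12.55


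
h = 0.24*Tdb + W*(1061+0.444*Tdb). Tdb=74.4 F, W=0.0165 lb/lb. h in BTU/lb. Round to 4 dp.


h = 0.24*74.4 + 0.0165*(1061+0.444*74.4) = 35.9076 BTU/lb

35.9076 BTU/lb


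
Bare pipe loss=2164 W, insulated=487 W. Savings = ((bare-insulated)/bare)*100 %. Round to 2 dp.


Savings = ((2164-487)/2164)*100 = 77.50 %

77.50 %


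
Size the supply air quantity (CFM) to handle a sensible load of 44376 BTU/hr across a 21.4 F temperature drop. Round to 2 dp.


CFM = 44376 / (1.08 * 21.4) = 1920.04

1920.04 CFM


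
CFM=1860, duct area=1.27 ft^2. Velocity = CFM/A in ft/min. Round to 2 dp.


V = 1860 / 1.27 = 1464.57 ft/min

1464.57 ft/min


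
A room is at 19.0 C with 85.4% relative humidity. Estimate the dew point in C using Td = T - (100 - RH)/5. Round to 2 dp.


Td = 19.0 - (100-85.4)/5 = 16.08 C

16.08 C


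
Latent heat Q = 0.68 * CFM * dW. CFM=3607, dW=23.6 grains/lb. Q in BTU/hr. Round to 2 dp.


Q = 0.68 * 3607 * 23.6 = 57885.14 BTU/hr

57885.14 BTU/hr


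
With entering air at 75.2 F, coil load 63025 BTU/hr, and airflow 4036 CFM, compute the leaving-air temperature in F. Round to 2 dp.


dT = 63025/(1.08*4036) = 14.4590
T_leave = 75.2 - 14.4590 = 60.74 F

60.74 F


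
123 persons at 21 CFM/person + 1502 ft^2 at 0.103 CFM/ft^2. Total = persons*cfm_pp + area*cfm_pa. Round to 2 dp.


Total = 123*21 + 1502*0.103 = 2737.71 CFM

2737.71 CFM


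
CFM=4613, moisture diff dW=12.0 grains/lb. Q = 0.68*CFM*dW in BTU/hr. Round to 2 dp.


Q = 0.68 * 4613 * 12.0 = 37642.08 BTU/hr

37642.08 BTU/hr


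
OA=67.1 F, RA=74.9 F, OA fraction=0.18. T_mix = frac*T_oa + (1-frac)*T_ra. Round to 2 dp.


T_mix = 0.18*67.1 + 0.82*74.9 = 73.50 F

73.50 F


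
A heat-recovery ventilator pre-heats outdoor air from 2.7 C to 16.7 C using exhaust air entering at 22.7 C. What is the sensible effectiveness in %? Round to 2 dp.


eff = (16.7-2.7)/(22.7-2.7)*100 = 70.00 %

70.00 %


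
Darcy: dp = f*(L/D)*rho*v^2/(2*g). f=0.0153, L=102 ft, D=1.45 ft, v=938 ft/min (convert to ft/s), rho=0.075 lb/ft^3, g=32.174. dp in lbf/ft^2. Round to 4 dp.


v_fps = 938/60 = 15.6333 ft/s
dp = 0.0153*(102/1.45)*0.075*15.6333^2/(2*32.174) = 0.3066 lbf/ft^2

0.3066 lbf/ft^2


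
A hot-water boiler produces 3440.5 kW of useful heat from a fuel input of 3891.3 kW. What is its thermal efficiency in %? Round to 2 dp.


eta = (3440.5/3891.3)*100 = 88.42 %

88.42 %


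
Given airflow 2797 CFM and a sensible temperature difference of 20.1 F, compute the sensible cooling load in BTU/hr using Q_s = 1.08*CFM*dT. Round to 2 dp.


Q = 1.08 * 2797 * 20.1 = 60717.28 BTU/hr

60717.28 BTU/hr


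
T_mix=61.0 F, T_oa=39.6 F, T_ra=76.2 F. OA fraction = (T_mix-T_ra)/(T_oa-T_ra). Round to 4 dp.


frac = (61.0 - 76.2) / (39.6 - 76.2) = 0.4153

0.4153


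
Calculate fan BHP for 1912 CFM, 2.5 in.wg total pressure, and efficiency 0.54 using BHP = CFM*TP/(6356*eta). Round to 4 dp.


BHP = 1912 * 2.5 / (6356 * 0.54) = 1.3927 hp

1.3927 hp


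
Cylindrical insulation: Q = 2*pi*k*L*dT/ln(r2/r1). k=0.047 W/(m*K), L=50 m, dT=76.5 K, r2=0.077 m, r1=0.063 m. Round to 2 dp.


Q = 2*pi*0.047*50*76.5/ln(0.077/0.063) = 5628.92 W

5628.92 W


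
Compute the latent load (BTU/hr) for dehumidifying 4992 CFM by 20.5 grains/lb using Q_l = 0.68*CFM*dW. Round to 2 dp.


Q = 0.68 * 4992 * 20.5 = 69588.48 BTU/hr

69588.48 BTU/hr


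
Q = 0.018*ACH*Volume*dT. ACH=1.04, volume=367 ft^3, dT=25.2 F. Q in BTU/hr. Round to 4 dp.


Q = 0.018 * 1.04 * 367 * 25.2 = 173.1300 BTU/hr

173.1300 BTU/hr


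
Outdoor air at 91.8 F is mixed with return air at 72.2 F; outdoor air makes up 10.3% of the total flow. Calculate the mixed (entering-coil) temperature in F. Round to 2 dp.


T_mix = 72.2 + (10.3/100)*(91.8-72.2) = 74.22 F

74.22 F


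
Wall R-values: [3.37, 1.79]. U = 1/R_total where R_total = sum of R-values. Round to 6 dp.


R_total = 3.37 + 1.79 = 5.16
U = 1/5.16 = 0.193798

0.193798


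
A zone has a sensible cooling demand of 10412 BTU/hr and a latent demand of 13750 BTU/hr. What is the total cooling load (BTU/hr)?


Qt = 10412 + 13750 = 24162 BTU/hr

24162 BTU/hr


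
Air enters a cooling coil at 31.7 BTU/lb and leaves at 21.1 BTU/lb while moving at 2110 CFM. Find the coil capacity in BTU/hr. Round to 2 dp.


Q = 4.5 * 2110 * (31.7 - 21.1) = 100647.00 BTU/hr

100647.00 BTU/hr


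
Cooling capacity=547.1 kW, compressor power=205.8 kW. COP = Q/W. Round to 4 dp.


COP = 547.1 / 205.8 = 2.6584

2.6584


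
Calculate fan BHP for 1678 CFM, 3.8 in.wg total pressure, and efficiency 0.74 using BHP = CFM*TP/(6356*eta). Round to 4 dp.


BHP = 1678 * 3.8 / (6356 * 0.74) = 1.3557 hp

1.3557 hp


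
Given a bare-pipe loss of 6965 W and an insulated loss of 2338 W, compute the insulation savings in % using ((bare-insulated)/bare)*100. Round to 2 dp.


Savings = ((6965-2338)/6965)*100 = 66.43 %

66.43 %


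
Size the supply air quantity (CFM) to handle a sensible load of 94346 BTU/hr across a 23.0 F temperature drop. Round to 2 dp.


CFM = 94346 / (1.08 * 23.0) = 3798.15

3798.15 CFM


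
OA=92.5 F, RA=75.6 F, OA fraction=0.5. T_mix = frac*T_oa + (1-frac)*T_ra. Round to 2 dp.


T_mix = 0.5*92.5 + 0.5*75.6 = 84.05 F

84.05 F


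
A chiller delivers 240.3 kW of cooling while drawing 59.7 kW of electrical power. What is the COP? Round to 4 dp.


COP = 240.3 / 59.7 = 4.0251

4.0251


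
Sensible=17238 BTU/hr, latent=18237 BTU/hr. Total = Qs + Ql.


Qt = 17238 + 18237 = 35475 BTU/hr

35475 BTU/hr


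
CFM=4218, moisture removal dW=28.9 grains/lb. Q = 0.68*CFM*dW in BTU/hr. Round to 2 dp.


Q = 0.68 * 4218 * 28.9 = 82892.14 BTU/hr

82892.14 BTU/hr


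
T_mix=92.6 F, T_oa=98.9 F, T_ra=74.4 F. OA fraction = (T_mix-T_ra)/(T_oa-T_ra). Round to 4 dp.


frac = (92.6 - 74.4) / (98.9 - 74.4) = 0.7429

0.7429


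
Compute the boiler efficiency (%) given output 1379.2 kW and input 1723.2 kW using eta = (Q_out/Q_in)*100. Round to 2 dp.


eta = (1379.2/1723.2)*100 = 80.04 %

80.04 %


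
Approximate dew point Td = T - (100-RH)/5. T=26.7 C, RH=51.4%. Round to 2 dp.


Td = 26.7 - (100-51.4)/5 = 16.98 C

16.98 C


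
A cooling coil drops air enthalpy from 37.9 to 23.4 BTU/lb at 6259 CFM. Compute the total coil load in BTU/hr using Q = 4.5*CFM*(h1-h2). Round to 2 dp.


Q = 4.5 * 6259 * (37.9 - 23.4) = 408399.75 BTU/hr

408399.75 BTU/hr


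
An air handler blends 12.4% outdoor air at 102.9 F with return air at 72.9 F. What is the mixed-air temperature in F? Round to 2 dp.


T_mix = 72.9 + (12.4/100)*(102.9-72.9) = 76.62 F

76.62 F


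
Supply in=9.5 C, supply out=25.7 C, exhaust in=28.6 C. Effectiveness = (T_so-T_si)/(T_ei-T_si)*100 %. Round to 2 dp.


eff = (25.7-9.5)/(28.6-9.5)*100 = 84.82 %

84.82 %


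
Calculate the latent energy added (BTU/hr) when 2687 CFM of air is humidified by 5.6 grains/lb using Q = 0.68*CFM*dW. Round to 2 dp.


Q = 0.68 * 2687 * 5.6 = 10232.10 BTU/hr

10232.10 BTU/hr


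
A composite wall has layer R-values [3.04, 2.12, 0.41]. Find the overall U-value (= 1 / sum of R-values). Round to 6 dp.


R_total = 3.04 + 2.12 + 0.41 = 5.57
U = 1/5.57 = 0.179533

0.179533


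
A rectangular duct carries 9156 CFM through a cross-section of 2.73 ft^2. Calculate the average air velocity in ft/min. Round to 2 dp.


V = 9156 / 2.73 = 3353.85 ft/min

3353.85 ft/min


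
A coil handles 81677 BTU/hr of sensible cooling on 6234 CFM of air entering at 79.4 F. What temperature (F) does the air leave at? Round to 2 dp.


dT = 81677/(1.08*6234) = 12.1314
T_leave = 79.4 - 12.1314 = 67.27 F

67.27 F


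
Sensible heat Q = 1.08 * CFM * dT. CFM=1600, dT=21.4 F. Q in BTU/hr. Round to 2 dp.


Q = 1.08 * 1600 * 21.4 = 36979.20 BTU/hr

36979.20 BTU/hr


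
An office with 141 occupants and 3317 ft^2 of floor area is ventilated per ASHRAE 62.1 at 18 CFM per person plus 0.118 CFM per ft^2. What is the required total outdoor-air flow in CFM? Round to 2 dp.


Total = 141*18 + 3317*0.118 = 2929.41 CFM

2929.41 CFM


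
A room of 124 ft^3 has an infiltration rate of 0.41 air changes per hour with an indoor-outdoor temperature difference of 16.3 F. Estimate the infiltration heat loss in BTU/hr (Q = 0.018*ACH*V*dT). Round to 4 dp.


Q = 0.018 * 0.41 * 124 * 16.3 = 14.9165 BTU/hr

14.9165 BTU/hr


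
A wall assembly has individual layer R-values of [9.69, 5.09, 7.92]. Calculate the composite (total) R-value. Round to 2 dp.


R_total = 9.69 + 5.09 + 7.92 = 22.70

22.70


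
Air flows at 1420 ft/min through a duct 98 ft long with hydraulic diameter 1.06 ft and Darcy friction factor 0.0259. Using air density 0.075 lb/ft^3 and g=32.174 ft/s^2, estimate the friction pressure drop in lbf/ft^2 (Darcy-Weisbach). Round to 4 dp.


v_fps = 1420/60 = 23.6667 ft/s
dp = 0.0259*(98/1.06)*0.075*23.6667^2/(2*32.174) = 1.5632 lbf/ft^2

1.5632 lbf/ft^2


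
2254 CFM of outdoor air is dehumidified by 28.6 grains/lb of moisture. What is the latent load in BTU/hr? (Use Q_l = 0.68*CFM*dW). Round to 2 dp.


Q = 0.68 * 2254 * 28.6 = 43835.79 BTU/hr

43835.79 BTU/hr


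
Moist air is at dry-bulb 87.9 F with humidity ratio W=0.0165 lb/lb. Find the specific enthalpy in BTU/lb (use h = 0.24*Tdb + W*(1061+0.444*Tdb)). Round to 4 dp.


h = 0.24*87.9 + 0.0165*(1061+0.444*87.9) = 39.2465 BTU/lb

39.2465 BTU/lb


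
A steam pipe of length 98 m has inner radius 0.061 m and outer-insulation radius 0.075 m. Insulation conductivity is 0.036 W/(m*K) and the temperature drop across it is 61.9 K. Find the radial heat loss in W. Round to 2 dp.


Q = 2*pi*0.036*98*61.9/ln(0.075/0.061) = 6641.08 W

6641.08 W


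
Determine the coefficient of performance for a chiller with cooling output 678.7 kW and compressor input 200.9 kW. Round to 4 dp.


COP = 678.7 / 200.9 = 3.3783

3.3783


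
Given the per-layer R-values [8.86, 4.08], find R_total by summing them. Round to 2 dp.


R_total = 8.86 + 4.08 = 12.94

12.94


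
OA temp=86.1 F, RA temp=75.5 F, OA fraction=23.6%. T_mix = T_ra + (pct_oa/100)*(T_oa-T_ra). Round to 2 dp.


T_mix = 75.5 + (23.6/100)*(86.1-75.5) = 78.00 F

78.00 F


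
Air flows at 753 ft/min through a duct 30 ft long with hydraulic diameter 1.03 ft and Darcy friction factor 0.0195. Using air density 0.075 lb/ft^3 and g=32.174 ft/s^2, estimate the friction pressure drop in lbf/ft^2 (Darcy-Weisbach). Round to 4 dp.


v_fps = 753/60 = 12.55 ft/s
dp = 0.0195*(30/1.03)*0.075*12.55^2/(2*32.174) = 0.1043 lbf/ft^2

0.1043 lbf/ft^2


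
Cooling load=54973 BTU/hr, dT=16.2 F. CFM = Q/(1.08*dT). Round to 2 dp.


CFM = 54973 / (1.08 * 16.2) = 3142.03

3142.03 CFM


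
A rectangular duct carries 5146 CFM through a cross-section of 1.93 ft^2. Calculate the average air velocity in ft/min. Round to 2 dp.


V = 5146 / 1.93 = 2666.32 ft/min

2666.32 ft/min


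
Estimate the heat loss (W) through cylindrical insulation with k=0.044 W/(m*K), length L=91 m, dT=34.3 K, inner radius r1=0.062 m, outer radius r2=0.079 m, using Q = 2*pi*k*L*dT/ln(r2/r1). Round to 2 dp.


Q = 2*pi*0.044*91*34.3/ln(0.079/0.062) = 3561.15 W

3561.15 W


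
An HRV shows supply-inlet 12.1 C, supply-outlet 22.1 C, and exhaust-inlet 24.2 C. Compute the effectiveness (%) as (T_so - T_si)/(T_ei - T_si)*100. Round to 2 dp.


eff = (22.1-12.1)/(24.2-12.1)*100 = 82.64 %

82.64 %


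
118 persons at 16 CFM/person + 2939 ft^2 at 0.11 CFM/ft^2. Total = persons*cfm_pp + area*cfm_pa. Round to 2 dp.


Total = 118*16 + 2939*0.11 = 2211.29 CFM

2211.29 CFM


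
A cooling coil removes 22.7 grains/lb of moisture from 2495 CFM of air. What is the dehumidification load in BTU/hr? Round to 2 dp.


Q = 0.68 * 2495 * 22.7 = 38512.82 BTU/hr

38512.82 BTU/hr


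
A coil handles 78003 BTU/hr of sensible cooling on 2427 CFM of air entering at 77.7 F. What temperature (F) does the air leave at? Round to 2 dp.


dT = 78003/(1.08*2427) = 29.7590
T_leave = 77.7 - 29.7590 = 47.94 F

47.94 F


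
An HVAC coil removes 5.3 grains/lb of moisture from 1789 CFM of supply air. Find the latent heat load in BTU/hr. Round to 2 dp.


Q = 0.68 * 1789 * 5.3 = 6447.56 BTU/hr

6447.56 BTU/hr


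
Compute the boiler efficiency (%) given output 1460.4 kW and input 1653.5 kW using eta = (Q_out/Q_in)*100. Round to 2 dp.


eta = (1460.4/1653.5)*100 = 88.32 %

88.32 %
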